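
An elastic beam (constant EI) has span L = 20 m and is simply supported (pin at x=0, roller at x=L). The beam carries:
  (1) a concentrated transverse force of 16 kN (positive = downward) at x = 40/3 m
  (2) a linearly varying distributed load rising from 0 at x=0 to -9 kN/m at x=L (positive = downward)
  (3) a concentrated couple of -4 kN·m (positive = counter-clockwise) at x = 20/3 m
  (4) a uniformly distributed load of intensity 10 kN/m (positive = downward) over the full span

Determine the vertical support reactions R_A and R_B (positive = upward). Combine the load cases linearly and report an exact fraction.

R_A = 1127/15 kN, R_B = 763/15 kN

Load 1 — point force P=16 kN at a=40/3 m (b=L-a=20/3):
  R_A = Pb/L = 16·(20/3)/20 = 16/3 kN
  R_B = Pa/L = 16·(40/3)/20 = 32/3 kN
Load 2 — triangular load w₀=-9 kN/m (0→w₀ over full span):
  R_A = w₀L/6 = (-9)·20/6 = -30 kN
  R_B = w₀L/3 = (-9)·20/3 = -60 kN
Load 3 — applied couple M₀=-4 kN·m at a=20/3 m (b=L-a=40/3):
  R_A = M₀/L = (-4)/20 = -1/5 kN
  R_B = -M₀/L = -(-4)/20 = 1/5 kN
Load 4 — uniform load w=10 kN/m over full span:
  R_A = wL/2 = 10·20/2 = 100 kN
  R_B = wL/2 = 10·20/2 = 100 kN
Superposition: R_A = 1127/15 kN, R_B = 763/15 kN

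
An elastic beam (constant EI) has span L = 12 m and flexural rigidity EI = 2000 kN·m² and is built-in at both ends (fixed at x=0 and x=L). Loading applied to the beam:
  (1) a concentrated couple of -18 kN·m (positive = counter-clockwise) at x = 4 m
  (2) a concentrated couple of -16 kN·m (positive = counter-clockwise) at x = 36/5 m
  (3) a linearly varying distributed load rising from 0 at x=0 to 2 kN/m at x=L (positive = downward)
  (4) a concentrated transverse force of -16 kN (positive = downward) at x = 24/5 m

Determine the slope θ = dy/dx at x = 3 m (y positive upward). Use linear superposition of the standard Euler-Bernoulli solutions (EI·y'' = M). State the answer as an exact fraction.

Load 1 — applied couple M₀=-18 kN·m at a=4 m (b=L-a=8):
  θ_1 = (R_Ax²/2 - M_Ax)/EI  [x≤a] with R_A=-2, M_A=0 = ((-2)·3²/2 - 0·3)/2000 = -9/2000 rad
Load 2 — applied couple M₀=-16 kN·m at a=36/5 m (b=L-a=24/5):
  θ_2 = (R_Ax²/2 - M_Ax)/EI  [x≤a] with R_A=-48/25, M_A=-128/25 = ((-48/25)·3²/2 - (-128/25)·3)/2000 = 21/6250 rad
Load 3 — triangular load w₀=2 kN/m (0→w₀ over full span):
  θ_3 = -w₀(2x(L-x)(L-2x)(x+2L)+x²(L-x)²)/(120LEI) = -2·(2·3·(12-3)·(12-2·3)·(3+2·12)+3²·(12-3)²)/(120·12·2000) = -1053/160000 rad
Load 4 — point force P=-16 kN at a=24/5 m (b=L-a=36/5):
  θ_4 = -Pb²x(2aL-(3a+b)x)/(2L³EI)  [x≤a] = -(-16)·(36/5)²·3·(2·(24/5)·12-(3·(24/5)+(36/5))·3)/(2·12³·2000) = 567/31250 rad
Superposition: θ = Σ θ_i = 41691/4000000 rad ≈ 0.010423 rad

θ(3) = 41691/4000000 rad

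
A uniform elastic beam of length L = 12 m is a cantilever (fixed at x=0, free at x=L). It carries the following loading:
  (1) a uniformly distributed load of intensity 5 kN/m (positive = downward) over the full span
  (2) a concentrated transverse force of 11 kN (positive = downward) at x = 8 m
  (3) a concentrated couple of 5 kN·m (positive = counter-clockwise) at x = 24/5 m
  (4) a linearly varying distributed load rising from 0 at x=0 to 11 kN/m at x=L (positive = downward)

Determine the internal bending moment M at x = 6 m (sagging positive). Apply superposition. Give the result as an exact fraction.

M(6) = -277 kN·m

Load 1 — uniform load w=5 kN/m over full span:
  M_1 = -w(L-x)²/2 = -5·(12-6)²/2 = -90 kN·m
Load 2 — point force P=11 kN at a=8 m (b=L-a=4):
  M_2 = -P(a-x)  [x≤a] = -11·(8-6) = -22 kN·m
Load 3 — applied couple M₀=5 kN·m at a=24/5 m (b=L-a=36/5):
  M_3 = 0  [x>a] = 0 kN·m
Load 4 — triangular load w₀=11 kN/m (0→w₀ over full span):
  M_4 = w₀Lx/2 - w₀L²/3 - w₀x³/(6L) = 11·12·6/2 - 11·12²/3 - 11·6³/(6·12) = -165 kN·m
Superposition: M = Σ M_i = -277 kN·m ≈ -277.000000 kN·m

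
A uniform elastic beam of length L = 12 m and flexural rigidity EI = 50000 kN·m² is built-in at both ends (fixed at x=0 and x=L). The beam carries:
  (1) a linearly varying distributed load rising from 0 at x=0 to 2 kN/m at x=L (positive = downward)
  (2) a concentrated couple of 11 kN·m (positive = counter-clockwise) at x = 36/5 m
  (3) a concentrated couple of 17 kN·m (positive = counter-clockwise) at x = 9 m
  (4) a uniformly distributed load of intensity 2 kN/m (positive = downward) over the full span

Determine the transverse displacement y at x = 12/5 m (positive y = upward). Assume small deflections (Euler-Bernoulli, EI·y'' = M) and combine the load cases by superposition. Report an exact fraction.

Load 1 — triangular load w₀=2 kN/m (0→w₀ over full span):
  y_1 = -w₀x²(L-x)²(x+2L)/(120LEI) = -2·(12/5)²·(12-(12/5))²·((12/5)+2·12)/(120·12·50000) = -19008/48828125 m
Load 2 — applied couple M₀=11 kN·m at a=36/5 m (b=L-a=24/5):
  y_2 = (R_Ax³/6 - M_Ax²/2)/EI  [x≤a] with R_A=33/25, M_A=88/25 = ((33/25)·(12/5)³/6 - (88/25)·(12/5)²/2)/50000 = -1386/9765625 m
Load 3 — applied couple M₀=17 kN·m at a=9 m (b=L-a=3):
  y_3 = (R_Ax³/6 - M_Ax²/2)/EI  [x≤a] with R_A=51/32, M_A=85/16 = ((51/32)·(12/5)³/6 - (85/16)·(12/5)²/2)/50000 = -2907/12500000 m
Load 4 — uniform load w=2 kN/m over full span:
  y_4 = -wx²(L-x)²/(24EI) = -2·(12/5)²·(12-(12/5))²/(24·50000) = -1728/1953125 m
Superposition: y = Σ y_i = -2575791/1562500000 m ≈ -0.001649 m

y(12/5) = -2575791/1562500000 m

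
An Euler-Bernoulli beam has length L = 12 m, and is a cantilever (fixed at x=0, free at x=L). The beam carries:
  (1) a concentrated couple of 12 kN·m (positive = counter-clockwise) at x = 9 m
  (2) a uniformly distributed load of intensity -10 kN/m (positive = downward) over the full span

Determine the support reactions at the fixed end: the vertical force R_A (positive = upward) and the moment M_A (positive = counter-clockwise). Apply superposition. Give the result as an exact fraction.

Load 1 — applied couple M₀=12 kN·m at a=9 m (b=L-a=3):
  R_A = 0 kN
  M_A = -M₀ = -12 kN·m
Load 2 — uniform load w=-10 kN/m over full span:
  R_A = wL = (-10)·12 = -120 kN
  M_A = wL²/2 = (-10)·12²/2 = -720 kN·m
Superposition: R_A = -120 kN, M_A = -732 kN·m

R_A = -120 kN, M_A = -732 kN·m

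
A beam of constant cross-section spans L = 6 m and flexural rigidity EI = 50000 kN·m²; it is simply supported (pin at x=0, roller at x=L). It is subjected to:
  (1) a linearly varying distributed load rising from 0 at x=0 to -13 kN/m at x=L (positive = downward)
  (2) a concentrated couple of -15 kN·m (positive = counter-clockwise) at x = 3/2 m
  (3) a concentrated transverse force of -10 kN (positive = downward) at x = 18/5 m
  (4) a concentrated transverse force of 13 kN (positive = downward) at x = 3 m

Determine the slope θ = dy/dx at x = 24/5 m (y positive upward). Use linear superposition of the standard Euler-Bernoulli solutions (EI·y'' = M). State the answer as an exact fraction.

Load 1 — triangular load w₀=-13 kN/m (0→w₀ over full span):
  θ_1 = -w₀(7L⁴-30L²x²+15x⁴)/(360LEI) = -(-13)·(7·6⁴-30·6²·(24/5)²+15·(24/5)⁴)/(360·6·50000) = -29523/31250000 rad
Load 2 — applied couple M₀=-15 kN·m at a=3/2 m (b=L-a=9/2):
  θ_2 = (M₀x²/(2L)-M₀(x-a)+C₁)/EI  [x>a] with C₁=M₀(3b²-L²)/(6L)=-165/16 = ((-15)·(24/5)²/(2·6)-(-15)·((24/5)-(3/2))+(-165/16))/50000 = 831/4000000 rad
Load 3 — point force P=-10 kN at a=18/5 m (b=L-a=12/5):
  θ_3 = -Pa(2L²-6Lx+3x²+a²)/(6LEI)  [x>a] = -(-10)·(18/5)·(2·6²-6·6·(24/5)+3·(24/5)²+(18/5)²)/(6·6·50000) = -117/312500 rad
Load 4 — point force P=13 kN at a=3 m (b=L-a=3):
  θ_4 = -Pa(2L²-6Lx+3x²+a²)/(6LEI)  [x>a] = -13·3·(2·6²-6·6·(24/5)+3·(24/5)²+3²)/(6·6·50000) = 2457/5000000 rad
Superposition: θ = Σ θ_i = -309993/500000000 rad ≈ -0.000620 rad

θ(24/5) = -309993/500000000 rad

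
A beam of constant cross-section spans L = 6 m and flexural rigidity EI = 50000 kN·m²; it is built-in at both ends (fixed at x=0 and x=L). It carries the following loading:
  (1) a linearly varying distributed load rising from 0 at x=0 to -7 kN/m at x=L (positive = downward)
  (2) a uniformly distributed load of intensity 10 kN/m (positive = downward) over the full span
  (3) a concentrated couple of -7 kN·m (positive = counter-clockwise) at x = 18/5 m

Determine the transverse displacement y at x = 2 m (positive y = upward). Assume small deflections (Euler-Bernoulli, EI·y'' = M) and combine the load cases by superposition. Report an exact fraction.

Load 1 — triangular load w₀=-7 kN/m (0→w₀ over full span):
  y_1 = -w₀x²(L-x)²(x+2L)/(120LEI) = -(-7)·2²·(6-2)²·(2+2·6)/(120·6·50000) = 49/281250 m
Load 2 — uniform load w=10 kN/m over full span:
  y_2 = -wx²(L-x)²/(24EI) = -10·2²·(6-2)²/(24·50000) = -1/1875 m
Load 3 — applied couple M₀=-7 kN·m at a=18/5 m (b=L-a=12/5):
  y_3 = (R_Ax³/6 - M_Ax²/2)/EI  [x≤a] with R_A=-42/25, M_A=-56/25 = ((-42/25)·2³/6 - (-56/25)·2²/2)/50000 = 7/156250 m
Superposition: y = Σ y_i = -221/703125 m ≈ -0.000314 m

y(2) = -221/703125 m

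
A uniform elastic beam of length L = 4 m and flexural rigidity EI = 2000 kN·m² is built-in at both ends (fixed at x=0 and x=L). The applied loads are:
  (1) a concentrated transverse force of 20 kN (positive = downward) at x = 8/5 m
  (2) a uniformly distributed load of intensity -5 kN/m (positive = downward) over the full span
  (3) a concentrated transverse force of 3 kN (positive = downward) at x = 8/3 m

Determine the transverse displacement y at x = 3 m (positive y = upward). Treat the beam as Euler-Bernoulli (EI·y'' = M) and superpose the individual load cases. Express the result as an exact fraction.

Load 1 — point force P=20 kN at a=8/5 m (b=L-a=12/5):
  y_1 = -Pa²(L-x)²(3bL-(3b+a)(L-x))/(6L³EI)  [x>a] = -20·(8/5)²·(4-3)²·(3·(12/5)·4-(3·(12/5)+(8/5))·(4-3))/(6·4³·2000) = -1/750 m
Load 2 — uniform load w=-5 kN/m over full span:
  y_2 = -wx²(L-x)²/(24EI) = -(-5)·3²·(4-3)²/(24·2000) = 3/3200 m
Load 3 — point force P=3 kN at a=8/3 m (b=L-a=4/3):
  y_3 = -Pa²(L-x)²(3bL-(3b+a)(L-x))/(6L³EI)  [x>a] = -3·(8/3)²·(4-3)²·(3·(4/3)·4-(3·(4/3)+(8/3))·(4-3))/(6·4³·2000) = -7/27000 m
Superposition: y = Σ y_i = -283/432000 m ≈ -0.000655 m

y(3) = -283/432000 m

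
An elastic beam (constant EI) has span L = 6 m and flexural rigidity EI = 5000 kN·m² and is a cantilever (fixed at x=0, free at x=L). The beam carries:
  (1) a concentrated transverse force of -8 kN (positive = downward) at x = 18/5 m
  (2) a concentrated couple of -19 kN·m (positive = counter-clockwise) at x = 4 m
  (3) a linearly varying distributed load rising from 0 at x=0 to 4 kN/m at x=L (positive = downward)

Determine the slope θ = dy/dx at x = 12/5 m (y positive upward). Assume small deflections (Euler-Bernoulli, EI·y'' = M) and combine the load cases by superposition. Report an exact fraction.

Load 1 — point force P=-8 kN at a=18/5 m (b=L-a=12/5):
  θ_1 = -Px(2a-x)/(2EI)  [x≤a] = -(-8)·(12/5)·(2·(18/5)-(12/5))/(2·5000) = 144/15625 rad
Load 2 — applied couple M₀=-19 kN·m at a=4 m (b=L-a=2):
  θ_2 = M₀x/EI  [x≤a] = (-19)·(12/5)/5000 = -57/6250 rad
Load 3 — triangular load w₀=4 kN/m (0→w₀ over full span):
  θ_3 = (w₀Lx²/4-w₀L²x/3-w₀x⁴/(24L))/EI = (4·6·(12/5)²/4-4·6²·(12/5)/3-4·(12/5)⁴/(24·6))/5000 = -6372/390625 rad
Superposition: θ = Σ θ_i = -12669/781250 rad ≈ -0.016216 rad

θ(12/5) = -12669/781250 rad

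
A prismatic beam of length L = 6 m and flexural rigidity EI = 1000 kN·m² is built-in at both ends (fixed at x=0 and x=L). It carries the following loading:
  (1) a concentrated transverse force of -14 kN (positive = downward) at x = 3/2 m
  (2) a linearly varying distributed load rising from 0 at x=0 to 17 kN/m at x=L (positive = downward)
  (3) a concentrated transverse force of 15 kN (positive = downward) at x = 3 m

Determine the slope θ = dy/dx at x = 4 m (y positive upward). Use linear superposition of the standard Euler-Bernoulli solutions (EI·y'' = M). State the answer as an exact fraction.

Load 1 — point force P=-14 kN at a=3/2 m (b=L-a=9/2):
  θ_1 = Pa²(L-x)(2bL-(3b+a)(L-x))/(2L³EI)  [x>a] = (-14)·(3/2)²·(6-4)·(2·(9/2)·6-(3·(9/2)+(3/2))·(6-4))/(2·6³·1000) = -7/2000 rad
Load 2 — triangular load w₀=17 kN/m (0→w₀ over full span):
  θ_2 = -w₀(2x(L-x)(L-2x)(x+2L)+x²(L-x)²)/(120LEI) = -17·(2·4·(6-4)·(6-2·4)·(4+2·6)+4²·(6-4)²)/(120·6·1000) = 119/11250 rad
Load 3 — point force P=15 kN at a=3 m (b=L-a=3):
  θ_3 = Pa²(L-x)(2bL-(3b+a)(L-x))/(2L³EI)  [x>a] = 15·3²·(6-4)·(2·3·6-(3·3+3)·(6-4))/(2·6³·1000) = 3/400 rad
Superposition: θ = Σ θ_i = 82/5625 rad ≈ 0.014578 rad

θ(4) = 82/5625 rad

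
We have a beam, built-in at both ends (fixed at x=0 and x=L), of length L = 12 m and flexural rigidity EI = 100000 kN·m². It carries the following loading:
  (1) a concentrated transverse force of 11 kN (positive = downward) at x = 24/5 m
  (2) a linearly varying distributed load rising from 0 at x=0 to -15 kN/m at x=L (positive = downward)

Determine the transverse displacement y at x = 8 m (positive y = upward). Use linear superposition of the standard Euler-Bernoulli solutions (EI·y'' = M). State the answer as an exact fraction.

Load 1 — point force P=11 kN at a=24/5 m (b=L-a=36/5):
  y_1 = -Pa²(L-x)²(3bL-(3b+a)(L-x))/(6L³EI)  [x>a] = -11·(24/5)²·(12-8)²·(3·(36/5)·12-(3·(36/5)+(24/5))·(12-8))/(6·12³·100000) = -704/1171875 m
Load 2 — triangular load w₀=-15 kN/m (0→w₀ over full span):
  y_2 = -w₀x²(L-x)²(x+2L)/(120LEI) = -(-15)·8²·(12-8)²·(8+2·12)/(120·12·100000) = 32/9375 m
Superposition: y = Σ y_i = 3296/1171875 m ≈ 0.002813 m

y(8) = 3296/1171875 m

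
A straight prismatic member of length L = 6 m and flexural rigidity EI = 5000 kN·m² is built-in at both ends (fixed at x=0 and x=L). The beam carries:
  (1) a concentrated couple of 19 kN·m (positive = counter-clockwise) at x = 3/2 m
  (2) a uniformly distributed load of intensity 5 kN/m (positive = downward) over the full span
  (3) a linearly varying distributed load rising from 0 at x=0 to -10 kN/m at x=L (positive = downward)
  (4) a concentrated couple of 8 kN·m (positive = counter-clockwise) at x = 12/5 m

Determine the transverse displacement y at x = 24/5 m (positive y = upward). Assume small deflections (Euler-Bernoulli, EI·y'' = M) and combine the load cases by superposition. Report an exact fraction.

Load 1 — applied couple M₀=19 kN·m at a=3/2 m (b=L-a=9/2):
  y_1 = (R_Ax³/6 - M_Ax²/2 - M₀(x-a)²/2)/EI  [x>a] with R_A=57/16, M_A=-57/16 = ((57/16)·(24/5)³/6 - (-57/16)·(24/5)²/2 - 19·((24/5)-(3/2))²/2)/5000 = 3249/5000000 m
Load 2 — uniform load w=5 kN/m over full span:
  y_2 = -wx²(L-x)²/(24EI) = -5·(24/5)²·(6-(24/5))²/(24·5000) = -108/78125 m
Load 3 — triangular load w₀=-10 kN/m (0→w₀ over full span):
  y_3 = -w₀x²(L-x)²(x+2L)/(120LEI) = -(-10)·(24/5)²·(6-(24/5))²·((24/5)+2·6)/(120·6·5000) = 3024/1953125 m
Load 4 — applied couple M₀=8 kN·m at a=12/5 m (b=L-a=18/5):
  y_4 = (R_Ax³/6 - M_Ax²/2 - M₀(x-a)²/2)/EI  [x>a] with R_A=48/25, M_A=24/25 = ((48/25)·(24/5)³/6 - (24/25)·(24/5)²/2 - 8·((24/5)-(12/5))²/2)/5000 = 504/1953125 m
Superposition: y = Σ y_i = 134217/125000000 m ≈ 0.001074 m

y(24/5) = 134217/125000000 m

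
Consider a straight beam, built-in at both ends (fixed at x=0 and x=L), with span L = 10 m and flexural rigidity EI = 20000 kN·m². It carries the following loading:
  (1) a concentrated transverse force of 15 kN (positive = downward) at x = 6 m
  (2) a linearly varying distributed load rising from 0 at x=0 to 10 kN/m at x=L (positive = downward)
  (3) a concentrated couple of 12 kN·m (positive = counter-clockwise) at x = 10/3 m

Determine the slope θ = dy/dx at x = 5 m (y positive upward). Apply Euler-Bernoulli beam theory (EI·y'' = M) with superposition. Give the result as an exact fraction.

Load 1 — point force P=15 kN at a=6 m (b=L-a=4):
  θ_1 = -Pb²x(2aL-(3a+b)x)/(2L³EI)  [x≤a] = -15·4²·5·(2·6·10-(3·6+4)·5)/(2·10³·20000) = -3/10000 rad
Load 2 — triangular load w₀=10 kN/m (0→w₀ over full span):
  θ_2 = -w₀(2x(L-x)(L-2x)(x+2L)+x²(L-x)²)/(120LEI) = -10·(2·5·(10-5)·(10-2·5)·(5+2·10)+5²·(10-5)²)/(120·10·20000) = -1/3840 rad
Load 3 — applied couple M₀=12 kN·m at a=10/3 m (b=L-a=20/3):
  θ_3 = (R_Ax²/2 - M_Ax - M₀(x-a))/EI  [x>a] with R_A=8/5, M_A=0 = ((8/5)·5²/2 - 0·5 - 12·(5-(10/3)))/20000 = 0 rad
Superposition: θ = Σ θ_i = -269/480000 rad ≈ -0.000560 rad

θ(5) = -269/480000 rad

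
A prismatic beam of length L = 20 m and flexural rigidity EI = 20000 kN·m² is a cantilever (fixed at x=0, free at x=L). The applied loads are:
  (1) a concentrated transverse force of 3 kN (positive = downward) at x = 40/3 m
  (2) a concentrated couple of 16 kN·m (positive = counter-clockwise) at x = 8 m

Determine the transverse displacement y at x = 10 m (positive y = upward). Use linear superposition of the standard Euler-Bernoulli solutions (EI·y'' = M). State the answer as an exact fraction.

Load 1 — point force P=3 kN at a=40/3 m (b=L-a=20/3):
  y_1 = -Px²(3a-x)/(6EI)  [x≤a] = -3·10²·(3·(40/3)-10)/(6·20000) = -3/40 m
Load 2 — applied couple M₀=16 kN·m at a=8 m (b=L-a=12):
  y_2 = M₀a(2x-a)/(2EI)  [x>a] = 16·8·(2·10-8)/(2·20000) = 24/625 m
Superposition: y = Σ y_i = -183/5000 m ≈ -0.036600 m

y(10) = -183/5000 m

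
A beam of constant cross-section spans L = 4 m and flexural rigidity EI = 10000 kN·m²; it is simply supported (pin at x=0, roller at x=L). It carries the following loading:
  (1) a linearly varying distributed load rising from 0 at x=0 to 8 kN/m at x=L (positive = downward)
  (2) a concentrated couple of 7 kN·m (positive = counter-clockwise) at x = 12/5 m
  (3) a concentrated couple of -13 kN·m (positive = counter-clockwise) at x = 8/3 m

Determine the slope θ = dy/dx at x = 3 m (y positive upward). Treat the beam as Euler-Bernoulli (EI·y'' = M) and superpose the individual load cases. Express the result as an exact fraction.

Load 1 — triangular load w₀=8 kN/m (0→w₀ over full span):
  θ_1 = -w₀(7L⁴-30L²x²+15x⁴)/(360LEI) = -8·(7·4⁴-30·4²·3²+15·3⁴)/(360·4·10000) = 1313/1800000 rad
Load 2 — applied couple M₀=7 kN·m at a=12/5 m (b=L-a=8/5):
  θ_2 = (M₀x²/(2L)-M₀(x-a)+C₁)/EI  [x>a] with C₁=M₀(3b²-L²)/(6L)=-182/75 = (7·3²/(2·4)-7·(3-(12/5))+(-182/75))/10000 = 749/6000000 rad
Load 3 — applied couple M₀=-13 kN·m at a=8/3 m (b=L-a=4/3):
  θ_3 = (M₀x²/(2L)-M₀(x-a)+C₁)/EI  [x>a] with C₁=M₀(3b²-L²)/(6L)=52/9 = ((-13)·3²/(2·4)-(-13)·(3-(8/3))+(52/9))/10000 = -13/28800 rad
Superposition: θ = Σ θ_i = 1813/4500000 rad ≈ 0.000403 rad

θ(3) = 1813/4500000 rad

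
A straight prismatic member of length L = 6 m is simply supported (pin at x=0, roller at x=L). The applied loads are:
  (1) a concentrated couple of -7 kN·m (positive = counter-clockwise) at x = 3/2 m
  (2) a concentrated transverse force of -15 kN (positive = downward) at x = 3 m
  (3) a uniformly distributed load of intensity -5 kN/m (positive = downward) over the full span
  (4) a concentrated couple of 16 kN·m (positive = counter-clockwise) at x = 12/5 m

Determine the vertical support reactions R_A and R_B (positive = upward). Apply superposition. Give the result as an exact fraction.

R_A = -21 kN, R_B = -24 kN

Load 1 — applied couple M₀=-7 kN·m at a=3/2 m (b=L-a=9/2):
  R_A = M₀/L = (-7)/6 = -7/6 kN
  R_B = -M₀/L = -(-7)/6 = 7/6 kN
Load 2 — point force P=-15 kN at a=3 m (b=L-a=3):
  R_A = Pb/L = (-15)·3/6 = -15/2 kN
  R_B = Pa/L = (-15)·3/6 = -15/2 kN
Load 3 — uniform load w=-5 kN/m over full span:
  R_A = wL/2 = (-5)·6/2 = -15 kN
  R_B = wL/2 = (-5)·6/2 = -15 kN
Load 4 — applied couple M₀=16 kN·m at a=12/5 m (b=L-a=18/5):
  R_A = M₀/L = 16/6 = 8/3 kN
  R_B = -M₀/L = -16/6 = -8/3 kN
Superposition: R_A = -21 kN, R_B = -24 kN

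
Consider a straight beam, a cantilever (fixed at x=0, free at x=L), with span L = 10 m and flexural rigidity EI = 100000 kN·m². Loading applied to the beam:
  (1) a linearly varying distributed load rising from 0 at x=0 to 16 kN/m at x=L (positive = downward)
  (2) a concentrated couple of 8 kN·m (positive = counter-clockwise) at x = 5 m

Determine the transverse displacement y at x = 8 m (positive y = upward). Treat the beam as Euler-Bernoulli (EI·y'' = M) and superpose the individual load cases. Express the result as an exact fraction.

y(8) = -196067/1875000 m

Load 1 — triangular load w₀=16 kN/m (0→w₀ over full span):
  y_1 = (w₀Lx³/12-w₀L²x²/6-w₀x⁵/(120L))/EI = (16·10·8³/12-16·10²·8²/6-16·8⁵/(120·10))/100000 = -25024/234375 m
Load 2 — applied couple M₀=8 kN·m at a=5 m (b=L-a=5):
  y_2 = M₀a(2x-a)/(2EI)  [x>a] = 8·5·(2·8-5)/(2·100000) = 11/5000 m
Superposition: y = Σ y_i = -196067/1875000 m ≈ -0.104569 m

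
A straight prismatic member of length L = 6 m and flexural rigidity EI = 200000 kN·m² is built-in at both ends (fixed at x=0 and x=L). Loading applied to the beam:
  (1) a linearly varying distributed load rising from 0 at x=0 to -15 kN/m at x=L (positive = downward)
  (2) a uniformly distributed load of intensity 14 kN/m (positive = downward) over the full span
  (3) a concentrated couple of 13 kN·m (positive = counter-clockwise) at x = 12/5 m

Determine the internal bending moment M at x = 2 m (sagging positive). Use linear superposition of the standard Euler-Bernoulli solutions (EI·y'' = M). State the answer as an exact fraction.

Load 1 — triangular load w₀=-15 kN/m (0→w₀ over full span):
  M_1 = 3w₀Lx/20 - w₀L²/30 - w₀x³/(6L) = 3·(-15)·6·2/20 - (-15)·6²/30 - (-15)·2³/(6·6) = -17/3 kN·m
Load 2 — uniform load w=14 kN/m over full span:
  M_2 = wLx/2 - wL²/12 - wx²/2 = 14·6·2/2 - 14·6²/12 - 14·2²/2 = 14 kN·m
Load 3 — applied couple M₀=13 kN·m at a=12/5 m (b=L-a=18/5):
  M_3 = R_Ax - M_A  [x≤a] with R_A=78/25, M_A=39/25 = (78/25)·2 - (39/25) = 117/25 kN·m
Superposition: M = Σ M_i = 976/75 kN·m ≈ 13.013333 kN·m

M(2) = 976/75 kN·m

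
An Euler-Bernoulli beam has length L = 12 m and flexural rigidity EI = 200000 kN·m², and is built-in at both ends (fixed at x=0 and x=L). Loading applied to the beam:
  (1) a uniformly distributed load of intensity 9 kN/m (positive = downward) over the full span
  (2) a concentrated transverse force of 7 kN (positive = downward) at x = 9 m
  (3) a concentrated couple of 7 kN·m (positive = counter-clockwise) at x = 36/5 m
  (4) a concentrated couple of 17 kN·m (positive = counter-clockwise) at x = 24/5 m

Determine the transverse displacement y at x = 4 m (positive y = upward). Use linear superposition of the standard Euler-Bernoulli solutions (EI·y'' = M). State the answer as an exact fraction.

Load 1 — uniform load w=9 kN/m over full span:
  y_1 = -wx²(L-x)²/(24EI) = -9·4²·(12-4)²/(24·200000) = -6/3125 m
Load 2 — point force P=7 kN at a=9 m (b=L-a=3):
  y_2 = -Pb²x²(3aL-(3a+b)x)/(6L³EI)  [x≤a] = -7·3²·4²·(3·9·12-(3·9+3)·4)/(6·12³·200000) = -119/1200000 m
Load 3 — applied couple M₀=7 kN·m at a=36/5 m (b=L-a=24/5):
  y_3 = (R_Ax³/6 - M_Ax²/2)/EI  [x≤a] with R_A=21/25, M_A=56/25 = ((21/25)·4³/6 - (56/25)·4²/2)/200000 = -7/156250 m
Load 4 — applied couple M₀=17 kN·m at a=24/5 m (b=L-a=36/5):
  y_4 = (R_Ax³/6 - M_Ax²/2)/EI  [x≤a] with R_A=51/25, M_A=51/25 = ((51/25)·4³/6 - (51/25)·4²/2)/200000 = 17/625000 m
Superposition: y = Σ y_i = -61103/30000000 m ≈ -0.002037 m

y(4) = -61103/30000000 m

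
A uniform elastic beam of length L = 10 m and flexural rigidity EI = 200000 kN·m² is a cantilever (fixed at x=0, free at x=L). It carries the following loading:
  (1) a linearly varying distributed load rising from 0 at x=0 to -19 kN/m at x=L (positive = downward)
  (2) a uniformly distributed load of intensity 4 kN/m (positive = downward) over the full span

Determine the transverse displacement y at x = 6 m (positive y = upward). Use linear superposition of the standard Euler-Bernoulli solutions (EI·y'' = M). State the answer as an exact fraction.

Load 1 — triangular load w₀=-19 kN/m (0→w₀ over full span):
  y_1 = (w₀Lx³/12-w₀L²x²/6-w₀x⁵/(120L))/EI = ((-19)·10·6³/12-(-19)·10²·6²/6-(-19)·6⁵/(120·10))/200000 = 101289/2500000 m
Load 2 — uniform load w=4 kN/m over full span:
  y_2 = -wx²(x²-4Lx+6L²)/(24EI) = -4·6²·(6²-4·10·6+6·10²)/(24·200000) = -297/25000 m
Superposition: y = Σ y_i = 71589/2500000 m ≈ 0.028636 m

y(6) = 71589/2500000 m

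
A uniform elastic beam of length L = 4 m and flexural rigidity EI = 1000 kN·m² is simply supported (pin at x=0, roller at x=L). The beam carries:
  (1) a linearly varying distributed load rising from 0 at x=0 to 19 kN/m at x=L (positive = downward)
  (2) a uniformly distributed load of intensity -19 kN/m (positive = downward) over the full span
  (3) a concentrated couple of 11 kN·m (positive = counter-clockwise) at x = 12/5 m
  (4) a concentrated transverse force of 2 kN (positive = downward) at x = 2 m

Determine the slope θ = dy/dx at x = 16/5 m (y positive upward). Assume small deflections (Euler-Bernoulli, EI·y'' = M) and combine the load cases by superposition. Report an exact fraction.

Load 1 — triangular load w₀=19 kN/m (0→w₀ over full span):
  θ_1 = -w₀(7L⁴-30L²x²+15x⁴)/(360LEI) = -19·(7·4⁴-30·4²·(16/5)²+15·(16/5)⁴)/(360·4·1000) = 14383/703125 rad
Load 2 — uniform load w=-19 kN/m over full span:
  θ_2 = -w(L³-6Lx²+4x³)/(24EI) = -(-19)·(4³-6·4·(16/5)²+4·(16/5)³)/(24·1000) = -627/15625 rad
Load 3 — applied couple M₀=11 kN·m at a=12/5 m (b=L-a=8/5):
  θ_3 = (M₀x²/(2L)-M₀(x-a)+C₁)/EI  [x>a] with C₁=M₀(3b²-L²)/(6L)=-286/75 = (11·(16/5)²/(2·4)-11·((16/5)-(12/5))+(-286/75))/1000 = 11/7500 rad
Load 4 — point force P=2 kN at a=2 m (b=L-a=2):
  θ_4 = -Pa(2L²-6Lx+3x²+a²)/(6LEI)  [x>a] = -2·2·(2·4²-6·4·(16/5)+3·(16/5)²+2²)/(6·4·1000) = 21/12500 rad
Superposition: θ = Σ θ_i = -23239/1406250 rad ≈ -0.016526 rad

θ(16/5) = -23239/1406250 rad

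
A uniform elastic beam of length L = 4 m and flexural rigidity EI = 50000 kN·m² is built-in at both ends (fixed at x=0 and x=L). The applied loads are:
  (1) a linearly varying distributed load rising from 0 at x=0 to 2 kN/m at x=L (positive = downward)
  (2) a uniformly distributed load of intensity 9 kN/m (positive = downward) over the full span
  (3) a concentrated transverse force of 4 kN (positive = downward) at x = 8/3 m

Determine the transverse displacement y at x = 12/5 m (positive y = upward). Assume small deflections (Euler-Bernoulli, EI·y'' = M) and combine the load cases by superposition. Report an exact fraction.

Load 1 — triangular load w₀=2 kN/m (0→w₀ over full span):
  y_1 = -w₀x²(L-x)²(x+2L)/(120LEI) = -2·(12/5)²·(4-(12/5))²·((12/5)+2·4)/(120·4·50000) = -624/48828125 m
Load 2 — uniform load w=9 kN/m over full span:
  y_2 = -wx²(L-x)²/(24EI) = -9·(12/5)²·(4-(12/5))²/(24·50000) = -216/1953125 m
Load 3 — point force P=4 kN at a=8/3 m (b=L-a=4/3):
  y_3 = -Pb²x²(3aL-(3a+b)x)/(6L³EI)  [x≤a] = -4·(4/3)²·(12/5)²·(3·(8/3)·4-(3·(8/3)+(4/3))·(12/5))/(6·4³·50000) = -8/390625 m
Superposition: y = Σ y_i = -7024/48828125 m ≈ -0.000144 m

y(12/5) = -7024/48828125 m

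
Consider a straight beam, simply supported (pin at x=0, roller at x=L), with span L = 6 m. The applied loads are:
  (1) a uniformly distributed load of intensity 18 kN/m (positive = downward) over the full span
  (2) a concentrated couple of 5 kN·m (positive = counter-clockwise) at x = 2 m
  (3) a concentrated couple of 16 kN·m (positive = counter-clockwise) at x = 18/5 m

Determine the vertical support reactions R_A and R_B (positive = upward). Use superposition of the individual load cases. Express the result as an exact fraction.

R_A = 115/2 kN, R_B = 101/2 kN

Load 1 — uniform load w=18 kN/m over full span:
  R_A = wL/2 = 18·6/2 = 54 kN
  R_B = wL/2 = 18·6/2 = 54 kN
Load 2 — applied couple M₀=5 kN·m at a=2 m (b=L-a=4):
  R_A = M₀/L = 5/6 kN
  R_B = -M₀/L = -5/6 kN
Load 3 — applied couple M₀=16 kN·m at a=18/5 m (b=L-a=12/5):
  R_A = M₀/L = 16/6 = 8/3 kN
  R_B = -M₀/L = -16/6 = -8/3 kN
Superposition: R_A = 115/2 kN, R_B = 101/2 kN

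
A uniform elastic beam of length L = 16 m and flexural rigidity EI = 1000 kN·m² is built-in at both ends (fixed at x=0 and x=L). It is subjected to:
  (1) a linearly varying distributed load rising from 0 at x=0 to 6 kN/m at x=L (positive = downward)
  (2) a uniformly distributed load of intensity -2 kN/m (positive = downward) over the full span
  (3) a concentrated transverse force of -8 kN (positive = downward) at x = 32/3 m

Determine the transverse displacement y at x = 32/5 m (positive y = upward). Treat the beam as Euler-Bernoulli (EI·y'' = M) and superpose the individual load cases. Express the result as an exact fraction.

Load 1 — triangular load w₀=6 kN/m (0→w₀ over full span):
  y_1 = -w₀x²(L-x)²(x+2L)/(120LEI) = -6·(32/5)²·(16-(32/5))²·((32/5)+2·16)/(120·16·1000) = -884736/1953125 m
Load 2 — uniform load w=-2 kN/m over full span:
  y_2 = -wx²(L-x)²/(24EI) = -(-2)·(32/5)²·(16-(32/5))²/(24·1000) = 24576/78125 m
Load 3 — point force P=-8 kN at a=32/3 m (b=L-a=16/3):
  y_3 = -Pb²x²(3aL-(3a+b)x)/(6L³EI)  [x≤a] = -(-8)·(16/3)²·(32/5)²·(3·(32/3)·16-(3·(32/3)+(16/3))·(32/5))/(6·16³·1000) = 131072/1265625 m
Superposition: y = Σ y_i = -5513216/158203125 m ≈ -0.034849 m

y(32/5) = -5513216/158203125 m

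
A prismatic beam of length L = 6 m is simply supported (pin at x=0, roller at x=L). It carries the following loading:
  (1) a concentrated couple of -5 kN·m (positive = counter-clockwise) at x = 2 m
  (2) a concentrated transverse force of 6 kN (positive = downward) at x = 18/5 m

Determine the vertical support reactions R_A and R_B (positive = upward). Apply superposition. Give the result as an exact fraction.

R_A = 47/30 kN, R_B = 133/30 kN

Load 1 — applied couple M₀=-5 kN·m at a=2 m (b=L-a=4):
  R_A = M₀/L = (-5)/6 = -5/6 kN
  R_B = -M₀/L = -(-5)/6 = 5/6 kN
Load 2 — point force P=6 kN at a=18/5 m (b=L-a=12/5):
  R_A = Pb/L = 6·(12/5)/6 = 12/5 kN
  R_B = Pa/L = 6·(18/5)/6 = 18/5 kN
Superposition: R_A = 47/30 kN, R_B = 133/30 kN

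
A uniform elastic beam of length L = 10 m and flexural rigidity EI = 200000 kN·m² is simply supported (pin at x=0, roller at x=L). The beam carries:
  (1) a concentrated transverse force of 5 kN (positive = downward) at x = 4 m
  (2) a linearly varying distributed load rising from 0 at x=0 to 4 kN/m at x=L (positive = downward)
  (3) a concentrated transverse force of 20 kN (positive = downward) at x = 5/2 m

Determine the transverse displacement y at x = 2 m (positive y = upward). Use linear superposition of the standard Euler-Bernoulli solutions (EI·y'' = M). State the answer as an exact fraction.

y(2) = -121657/60000000 m

Load 1 — point force P=5 kN at a=4 m (b=L-a=6):
  y_1 = -Pbx(L²-b²-x²)/(6LEI)  [x≤a] = -5·6·2·(10²-6²-2²)/(6·10·200000) = -3/10000 m
Load 2 — triangular load w₀=4 kN/m (0→w₀ over full span):
  y_2 = -w₀x(7L⁴-10L²x²+3x⁴)/(360LEI) = -4·2·(7·10⁴-10·10²·2²+3·2⁴)/(360·10·200000) = -172/234375 m
Load 3 — point force P=20 kN at a=5/2 m (b=L-a=15/2):
  y_3 = -Pbx(L²-b²-x²)/(6LEI)  [x≤a] = -20·(15/2)·2·(10²-(15/2)²-2²)/(6·10·200000) = -159/160000 m
Superposition: y = Σ y_i = -121657/60000000 m ≈ -0.002028 m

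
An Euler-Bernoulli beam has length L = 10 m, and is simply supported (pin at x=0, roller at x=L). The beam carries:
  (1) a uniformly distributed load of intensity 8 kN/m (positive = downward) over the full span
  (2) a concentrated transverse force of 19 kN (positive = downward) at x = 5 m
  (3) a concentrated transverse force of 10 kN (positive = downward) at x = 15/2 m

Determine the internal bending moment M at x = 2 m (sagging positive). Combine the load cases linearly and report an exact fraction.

M(2) = 88 kN·m

Load 1 — uniform load w=8 kN/m over full span:
  M_1 = wx(L-x)/2 = 8·2·(10-2)/2 = 64 kN·m
Load 2 — point force P=19 kN at a=5 m (b=L-a=5):
  M_2 = Pbx/L  [x≤a] = 19·5·2/10 = 19 kN·m
Load 3 — point force P=10 kN at a=15/2 m (b=L-a=5/2):
  M_3 = Pbx/L  [x≤a] = 10·(5/2)·2/10 = 5 kN·m
Superposition: M = Σ M_i = 88 kN·m ≈ 88.000000 kN·m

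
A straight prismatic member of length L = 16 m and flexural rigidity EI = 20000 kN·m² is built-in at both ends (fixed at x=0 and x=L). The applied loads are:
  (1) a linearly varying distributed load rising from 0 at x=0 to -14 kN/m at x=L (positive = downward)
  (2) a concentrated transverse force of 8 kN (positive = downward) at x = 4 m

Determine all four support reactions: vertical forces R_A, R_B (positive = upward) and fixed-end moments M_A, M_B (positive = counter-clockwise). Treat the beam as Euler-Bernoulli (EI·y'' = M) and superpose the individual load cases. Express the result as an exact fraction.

R_A = -537/20 kN, M_A = -1522/15 kN·m, R_B = -1543/20 kN, M_B = 866/5 kN·m

Load 1 — triangular load w₀=-14 kN/m (0→w₀ over full span):
  R_A = 3w₀L/20 = 3·(-14)·16/20 = -168/5 kN
  M_A = w₀L²/30 = (-14)·16²/30 = -1792/15 kN·m
  R_B = 7w₀L/20 = 7·(-14)·16/20 = -392/5 kN
  M_B = -w₀L²/20 = -(-14)·16²/20 = 896/5 kN·m
Load 2 — point force P=8 kN at a=4 m (b=L-a=12):
  R_A = Pb²(3a+b)/L³ = 8·12²·(3·4+12)/16³ = 27/4 kN
  M_A = Pab²/L² = 8·4·12²/16² = 18 kN·m
  R_B = Pa²(a+3b)/L³ = 8·4²·(4+3·12)/16³ = 5/4 kN
  M_B = -Pa²b/L² = -8·4²·12/16² = -6 kN·m
Superposition: R_A = -537/20 kN, M_A = -1522/15 kN·m, R_B = -1543/20 kN, M_B = 866/5 kN·m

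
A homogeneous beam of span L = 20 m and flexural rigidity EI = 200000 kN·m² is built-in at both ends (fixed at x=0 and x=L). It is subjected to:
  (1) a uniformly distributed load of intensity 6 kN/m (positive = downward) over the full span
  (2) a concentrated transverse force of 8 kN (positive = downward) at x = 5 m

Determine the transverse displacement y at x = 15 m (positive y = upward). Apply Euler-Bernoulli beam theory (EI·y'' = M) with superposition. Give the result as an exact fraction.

y(15) = -283/38400 m

Load 1 — uniform load w=6 kN/m over full span:
  y_1 = -wx²(L-x)²/(24EI) = -6·15²·(20-15)²/(24·200000) = -9/1280 m
Load 2 — point force P=8 kN at a=5 m (b=L-a=15):
  y_2 = -Pa²(L-x)²(3bL-(3b+a)(L-x))/(6L³EI)  [x>a] = -8·5²·(20-15)²·(3·15·20-(3·15+5)·(20-15))/(6·20³·200000) = -13/38400 m
Superposition: y = Σ y_i = -283/38400 m ≈ -0.007370 m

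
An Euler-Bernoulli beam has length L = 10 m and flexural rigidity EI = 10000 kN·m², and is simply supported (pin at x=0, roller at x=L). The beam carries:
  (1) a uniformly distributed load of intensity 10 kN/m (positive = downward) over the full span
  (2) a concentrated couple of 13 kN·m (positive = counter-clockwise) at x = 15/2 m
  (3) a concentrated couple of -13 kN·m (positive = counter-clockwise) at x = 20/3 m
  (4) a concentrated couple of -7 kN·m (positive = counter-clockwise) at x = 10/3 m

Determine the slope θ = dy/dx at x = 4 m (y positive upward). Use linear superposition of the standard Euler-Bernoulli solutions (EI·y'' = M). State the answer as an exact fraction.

θ(4) = -94547/7200000 rad

Load 1 — uniform load w=10 kN/m over full span:
  θ_1 = -w(L³-6Lx²+4x³)/(24EI) = -10·(10³-6·10·4²+4·4³)/(24·10000) = -37/3000 rad
Load 2 — applied couple M₀=13 kN·m at a=15/2 m (b=L-a=5/2):
  θ_2 = (M₀x²/(2L)+C₁)/EI  [x≤a] with C₁=M₀(3b²-L²)/(6L)=-845/48 = (13·4²/(2·10)+(-845/48))/10000 = -1729/2400000 rad
Load 3 — applied couple M₀=-13 kN·m at a=20/3 m (b=L-a=10/3):
  θ_3 = (M₀x²/(2L)+C₁)/EI  [x≤a] with C₁=M₀(3b²-L²)/(6L)=130/9 = ((-13)·4²/(2·10)+(130/9))/10000 = 91/225000 rad
Load 4 — applied couple M₀=-7 kN·m at a=10/3 m (b=L-a=20/3):
  θ_4 = (M₀x²/(2L)-M₀(x-a)+C₁)/EI  [x>a] with C₁=M₀(3b²-L²)/(6L)=-35/9 = ((-7)·4²/(2·10)-(-7)·(4-(10/3))+(-35/9))/10000 = -217/450000 rad
Superposition: θ = Σ θ_i = -94547/7200000 rad ≈ -0.013132 rad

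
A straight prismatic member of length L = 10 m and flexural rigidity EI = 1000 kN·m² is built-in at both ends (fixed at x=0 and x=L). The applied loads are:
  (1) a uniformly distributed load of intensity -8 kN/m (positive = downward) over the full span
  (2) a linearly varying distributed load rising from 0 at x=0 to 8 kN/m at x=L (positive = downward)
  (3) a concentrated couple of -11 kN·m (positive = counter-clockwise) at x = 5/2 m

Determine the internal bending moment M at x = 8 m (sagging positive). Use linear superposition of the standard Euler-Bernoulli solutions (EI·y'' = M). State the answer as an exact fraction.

M(8) = 133/48 kN·m

Load 1 — uniform load w=-8 kN/m over full span:
  M_1 = wLx/2 - wL²/12 - wx²/2 = (-8)·10·8/2 - (-8)·10²/12 - (-8)·8²/2 = 8/3 kN·m
Load 2 — triangular load w₀=8 kN/m (0→w₀ over full span):
  M_2 = 3w₀Lx/20 - w₀L²/30 - w₀x³/(6L) = 3·8·10·8/20 - 8·10²/30 - 8·8³/(6·10) = 16/15 kN·m
Load 3 — applied couple M₀=-11 kN·m at a=5/2 m (b=L-a=15/2):
  M_3 = R_Ax - M_A - M₀  [x>a] with R_A=-99/80, M_A=33/16 = (-99/80)·8 - (33/16) - (-11) = -77/80 kN·m
Superposition: M = Σ M_i = 133/48 kN·m ≈ 2.770833 kN·m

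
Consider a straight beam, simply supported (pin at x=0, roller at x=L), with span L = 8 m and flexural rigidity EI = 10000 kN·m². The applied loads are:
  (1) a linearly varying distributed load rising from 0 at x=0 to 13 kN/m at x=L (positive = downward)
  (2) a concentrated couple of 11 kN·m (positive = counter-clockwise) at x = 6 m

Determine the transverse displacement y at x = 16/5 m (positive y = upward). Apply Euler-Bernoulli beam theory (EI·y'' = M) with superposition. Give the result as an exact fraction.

Load 1 — triangular load w₀=13 kN/m (0→w₀ over full span):
  y_1 = -w₀x(7L⁴-10L²x²+3x⁴)/(360LEI) = -13·(16/5)·(7·8⁴-10·8²·(16/5)²+3·(16/5)⁴)/(360·8·10000) = -949312/29296875 m
Load 2 — applied couple M₀=11 kN·m at a=6 m (b=L-a=2):
  y_2 = (M₀x³/(6L)+C₁x)/EI  [x≤a] with C₁=M₀(3b²-L²)/(6L)=-143/12 = (11·(16/5)³/(6·8)+(-143/12)·(16/5))/10000 = -957/312500 m
Superposition: y = Σ y_i = -4156123/117187500 m ≈ -0.035466 m

y(16/5) = -4156123/117187500 m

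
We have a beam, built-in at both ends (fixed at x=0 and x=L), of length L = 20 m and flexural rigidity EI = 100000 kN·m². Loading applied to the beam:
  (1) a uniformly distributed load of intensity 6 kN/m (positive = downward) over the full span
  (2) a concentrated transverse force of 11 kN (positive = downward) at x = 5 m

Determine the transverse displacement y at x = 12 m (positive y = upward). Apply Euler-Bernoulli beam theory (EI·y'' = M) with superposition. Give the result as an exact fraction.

y(12) = -3731/150000 m

Load 1 — uniform load w=6 kN/m over full span:
  y_1 = -wx²(L-x)²/(24EI) = -6·12²·(20-12)²/(24·100000) = -72/3125 m
Load 2 — point force P=11 kN at a=5 m (b=L-a=15):
  y_2 = -Pa²(L-x)²(3bL-(3b+a)(L-x))/(6L³EI)  [x>a] = -11·5²·(20-12)²·(3·15·20-(3·15+5)·(20-12))/(6·20³·100000) = -11/6000 m
Superposition: y = Σ y_i = -3731/150000 m ≈ -0.024873 m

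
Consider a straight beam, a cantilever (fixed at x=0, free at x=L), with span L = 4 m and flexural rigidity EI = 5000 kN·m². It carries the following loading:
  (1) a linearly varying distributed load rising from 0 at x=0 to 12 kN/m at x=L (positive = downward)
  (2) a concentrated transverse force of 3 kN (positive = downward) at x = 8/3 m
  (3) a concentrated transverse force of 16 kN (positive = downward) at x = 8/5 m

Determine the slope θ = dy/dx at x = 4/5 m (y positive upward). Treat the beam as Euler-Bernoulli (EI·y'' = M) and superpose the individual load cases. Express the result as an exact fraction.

Load 1 — triangular load w₀=12 kN/m (0→w₀ over full span):
  θ_1 = (w₀Lx²/4-w₀L²x/3-w₀x⁴/(24L))/EI = (12·4·(4/5)²/4-12·4²·(4/5)/3-12·(4/5)⁴/(24·4))/5000 = -3404/390625 rad
Load 2 — point force P=3 kN at a=8/3 m (b=L-a=4/3):
  θ_2 = -Px(2a-x)/(2EI)  [x≤a] = -3·(4/5)·(2·(8/3)-(4/5))/(2·5000) = -17/15625 rad
Load 3 — point force P=16 kN at a=8/5 m (b=L-a=12/5):
  θ_3 = -Px(2a-x)/(2EI)  [x≤a] = -16·(4/5)·(2·(8/5)-(4/5))/(2·5000) = -48/15625 rad
Superposition: θ = Σ θ_i = -5029/390625 rad ≈ -0.012874 rad

θ(4/5) = -5029/390625 rad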